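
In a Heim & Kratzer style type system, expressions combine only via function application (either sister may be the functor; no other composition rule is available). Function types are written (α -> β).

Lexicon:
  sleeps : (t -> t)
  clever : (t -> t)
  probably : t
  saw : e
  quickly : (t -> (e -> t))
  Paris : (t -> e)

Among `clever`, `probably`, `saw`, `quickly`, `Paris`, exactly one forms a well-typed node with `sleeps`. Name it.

probably

clever : (t -> t) — no; sleeps wants t, and clever wants t.
probably — combines: sleeps : (t -> t) takes probably : t as argument, giving t.
saw : e — no; sleeps wants t, and saw wants nothing (atomic).
quickly : (t -> (e -> t)) — no; sleeps wants t, and quickly wants t.
Paris : (t -> e) — no; sleeps wants t, and Paris wants t.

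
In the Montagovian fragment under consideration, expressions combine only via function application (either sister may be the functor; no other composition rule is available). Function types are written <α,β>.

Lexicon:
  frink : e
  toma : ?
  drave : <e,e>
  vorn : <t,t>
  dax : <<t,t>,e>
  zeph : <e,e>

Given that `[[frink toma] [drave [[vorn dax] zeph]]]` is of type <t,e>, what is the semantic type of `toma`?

<e,<e,<t,e>>>

[[frink toma] [drave [[vorn dax] zeph]]] is required to be <t,e>. [drave [[vorn dax] zeph]] : e cannot yield <t,e> as functor, so [frink toma] : <e,<t,e>>.
[frink toma] is required to be <e,<t,e>>. frink : e cannot yield <e,<t,e>> as functor, so toma : <e,<e,<t,e>>>.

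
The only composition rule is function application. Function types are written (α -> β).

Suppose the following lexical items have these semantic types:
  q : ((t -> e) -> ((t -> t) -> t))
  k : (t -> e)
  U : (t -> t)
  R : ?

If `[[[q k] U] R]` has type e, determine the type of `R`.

For [[[q k] U] R] to have type e with [[q k] U] of type t, R must be the function: R : (t -> e).

(t -> e)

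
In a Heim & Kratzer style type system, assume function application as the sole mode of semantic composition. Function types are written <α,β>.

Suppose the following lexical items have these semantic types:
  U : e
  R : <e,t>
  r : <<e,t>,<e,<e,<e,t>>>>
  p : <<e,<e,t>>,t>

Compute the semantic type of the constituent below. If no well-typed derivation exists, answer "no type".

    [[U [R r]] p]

[R r]: r is <<e,t>,<e,<e,<e,t>>>>, R is <e,t>; result <e,<e,<e,t>>>.
[U [R r]]: [R r] is <e,<e,<e,t>>>, U is e; result <e,<e,t>>.
[[U [R r]] p]: p is <<e,<e,t>>,t>, [U [R r]] is <e,<e,t>>; result t.

t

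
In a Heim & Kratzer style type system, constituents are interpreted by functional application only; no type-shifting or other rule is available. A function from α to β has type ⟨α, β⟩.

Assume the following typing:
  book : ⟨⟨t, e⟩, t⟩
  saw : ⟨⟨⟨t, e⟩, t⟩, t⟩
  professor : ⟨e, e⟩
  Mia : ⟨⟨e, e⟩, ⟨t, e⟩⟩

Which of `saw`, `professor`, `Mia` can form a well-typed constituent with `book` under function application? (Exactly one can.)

saw — combines: saw : ⟨⟨⟨t, e⟩, t⟩, t⟩ takes book : ⟨⟨t, e⟩, t⟩ as argument, giving t.
professor : ⟨e, e⟩ — no; book wants ⟨t, e⟩, and professor wants e.
Mia : ⟨⟨e, e⟩, ⟨t, e⟩⟩ — no; book wants ⟨t, e⟩, and Mia wants ⟨e, e⟩.

saw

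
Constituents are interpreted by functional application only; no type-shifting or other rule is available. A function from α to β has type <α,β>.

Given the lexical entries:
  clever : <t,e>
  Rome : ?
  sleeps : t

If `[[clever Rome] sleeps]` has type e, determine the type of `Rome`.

<<t,e>,<t,e>>

[[clever Rome] sleeps] is required to be e. sleeps : t cannot yield e as functor, so [clever Rome] : <t,e>.
[clever Rome] is required to be <t,e>. clever : <t,e> cannot yield <t,e> as functor, so Rome : <<t,e>,<t,e>>.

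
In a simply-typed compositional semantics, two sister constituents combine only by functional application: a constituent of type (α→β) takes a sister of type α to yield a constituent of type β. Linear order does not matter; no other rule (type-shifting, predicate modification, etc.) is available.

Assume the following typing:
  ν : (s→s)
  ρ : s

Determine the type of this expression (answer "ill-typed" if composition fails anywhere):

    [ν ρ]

s

[ν ρ]: functor ν : (s→s), argument ρ : s; result s.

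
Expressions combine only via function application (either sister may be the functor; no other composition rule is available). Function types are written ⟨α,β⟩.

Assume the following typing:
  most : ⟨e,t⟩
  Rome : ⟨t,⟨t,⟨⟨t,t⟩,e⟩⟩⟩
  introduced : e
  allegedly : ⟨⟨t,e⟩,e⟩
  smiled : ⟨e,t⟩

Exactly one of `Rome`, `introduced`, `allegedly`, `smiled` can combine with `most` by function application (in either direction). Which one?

Rome : ⟨t,⟨t,⟨⟨t,t⟩,e⟩⟩⟩ — most needs e; Rome needs t; neither fits.
introduced — combines: most : ⟨e,t⟩ takes introduced : e as argument, giving t.
allegedly : ⟨⟨t,e⟩,e⟩ — most needs e; allegedly needs ⟨t,e⟩; neither fits.
smiled : ⟨e,t⟩ — most needs e; smiled needs e; neither fits.

introduced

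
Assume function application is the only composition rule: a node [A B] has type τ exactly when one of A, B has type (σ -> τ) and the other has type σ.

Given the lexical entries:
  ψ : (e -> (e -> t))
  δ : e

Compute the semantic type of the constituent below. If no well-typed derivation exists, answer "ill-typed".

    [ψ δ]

(e -> t)

[ψ δ]: (e -> (e -> t)) applied to e yields (e -> t).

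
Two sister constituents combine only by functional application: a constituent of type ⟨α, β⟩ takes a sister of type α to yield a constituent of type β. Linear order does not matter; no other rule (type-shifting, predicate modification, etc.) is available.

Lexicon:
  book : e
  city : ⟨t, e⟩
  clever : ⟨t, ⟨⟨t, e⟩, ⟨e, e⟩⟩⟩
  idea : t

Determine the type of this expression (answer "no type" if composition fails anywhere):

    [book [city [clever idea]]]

e

At [clever idea], clever : ⟨t, ⟨⟨t, e⟩, ⟨e, e⟩⟩⟩ takes idea : t, giving ⟨⟨t, e⟩, ⟨e, e⟩⟩.
At [city [clever idea]], [clever idea] : ⟨⟨t, e⟩, ⟨e, e⟩⟩ takes city : ⟨t, e⟩, giving ⟨e, e⟩.
At [book [city [clever idea]]], [city [clever idea]] : ⟨e, e⟩ takes book : e, giving e.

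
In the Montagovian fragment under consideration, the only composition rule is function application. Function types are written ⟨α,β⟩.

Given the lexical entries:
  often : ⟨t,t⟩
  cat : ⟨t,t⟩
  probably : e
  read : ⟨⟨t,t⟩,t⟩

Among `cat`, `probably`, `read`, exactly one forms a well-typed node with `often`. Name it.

read

cat : ⟨t,t⟩ — neither side's domain matches the other.
probably : e — neither side's domain matches the other.
read — combines: read : ⟨⟨t,t⟩,t⟩ takes often : ⟨t,t⟩ as argument, giving t.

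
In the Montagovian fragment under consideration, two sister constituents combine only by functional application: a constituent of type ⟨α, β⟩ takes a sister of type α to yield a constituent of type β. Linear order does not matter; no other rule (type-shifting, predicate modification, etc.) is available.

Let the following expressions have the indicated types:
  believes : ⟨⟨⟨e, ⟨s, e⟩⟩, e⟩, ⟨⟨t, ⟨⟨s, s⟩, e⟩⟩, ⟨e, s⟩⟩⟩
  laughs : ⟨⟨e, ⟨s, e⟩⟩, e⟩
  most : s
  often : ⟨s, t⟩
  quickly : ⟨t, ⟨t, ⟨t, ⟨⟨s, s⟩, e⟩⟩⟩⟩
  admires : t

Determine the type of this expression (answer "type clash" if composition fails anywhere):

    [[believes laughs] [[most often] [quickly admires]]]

⟨e, s⟩

[believes laughs]: ⟨⟨⟨e, ⟨s, e⟩⟩, e⟩, ⟨⟨t, ⟨⟨s, s⟩, e⟩⟩, ⟨e, s⟩⟩⟩ applied to ⟨⟨e, ⟨s, e⟩⟩, e⟩ yields ⟨⟨t, ⟨⟨s, s⟩, e⟩⟩, ⟨e, s⟩⟩.
[most often]: ⟨s, t⟩ applied to s yields t.
[quickly admires]: ⟨t, ⟨t, ⟨t, ⟨⟨s, s⟩, e⟩⟩⟩⟩ applied to t yields ⟨t, ⟨t, ⟨⟨s, s⟩, e⟩⟩⟩.
[[most often] [quickly admires]]: ⟨t, ⟨t, ⟨⟨s, s⟩, e⟩⟩⟩ applied to t yields ⟨t, ⟨⟨s, s⟩, e⟩⟩.
[[believes laughs] [[most often] [quickly admires]]]: ⟨⟨t, ⟨⟨s, s⟩, e⟩⟩, ⟨e, s⟩⟩ applied to ⟨t, ⟨⟨s, s⟩, e⟩⟩ yields ⟨e, s⟩.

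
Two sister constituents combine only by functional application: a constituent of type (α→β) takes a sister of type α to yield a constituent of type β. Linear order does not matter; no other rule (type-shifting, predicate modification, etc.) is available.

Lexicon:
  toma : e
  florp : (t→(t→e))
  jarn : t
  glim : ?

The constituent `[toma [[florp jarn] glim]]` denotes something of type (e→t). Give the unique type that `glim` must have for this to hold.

For [toma [[florp jarn] glim]] to have type (e→t) with toma of type e, [[florp jarn] glim] must be the function: [[florp jarn] glim] : (e→(e→t)).
For [[florp jarn] glim] to have type (e→(e→t)) with [florp jarn] of type (t→e), glim must be the function: glim : ((t→e)→(e→(e→t))).

((t→e)→(e→(e→t)))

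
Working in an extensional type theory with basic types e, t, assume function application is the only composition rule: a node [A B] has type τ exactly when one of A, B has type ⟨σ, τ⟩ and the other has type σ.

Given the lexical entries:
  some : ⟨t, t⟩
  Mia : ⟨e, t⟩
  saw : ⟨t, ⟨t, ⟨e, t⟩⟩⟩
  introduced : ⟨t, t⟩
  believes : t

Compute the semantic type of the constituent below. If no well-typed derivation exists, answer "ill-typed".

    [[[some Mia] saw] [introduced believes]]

ill-typed

[some Mia]: ⟨t, t⟩ with ⟨e, t⟩ — neither is a function whose domain matches the other; composition fails here.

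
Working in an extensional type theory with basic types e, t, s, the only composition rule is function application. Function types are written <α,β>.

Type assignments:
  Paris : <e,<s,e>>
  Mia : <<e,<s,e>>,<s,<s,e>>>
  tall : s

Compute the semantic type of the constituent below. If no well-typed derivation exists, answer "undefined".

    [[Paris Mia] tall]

[Paris Mia] — Mia of type <<e,<s,e>>,<s,<s,e>>> combines with Paris of type <e,<s,e>>: type <s,<s,e>>.
[[Paris Mia] tall] — [Paris Mia] of type <s,<s,e>> combines with tall of type s: type <s,e>.

<s,e>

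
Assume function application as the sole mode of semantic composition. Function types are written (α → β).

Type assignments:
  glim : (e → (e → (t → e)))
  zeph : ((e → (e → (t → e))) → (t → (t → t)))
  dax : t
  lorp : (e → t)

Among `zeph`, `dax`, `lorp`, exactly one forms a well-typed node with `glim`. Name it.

zeph — combines: zeph : ((e → (e → (t → e))) → (t → (t → t))) takes glim : (e → (e → (t → e))) as argument, giving (t → (t → t)).
dax : t — neither side's domain matches the other.
lorp : (e → t) — neither side's domain matches the other.

zeph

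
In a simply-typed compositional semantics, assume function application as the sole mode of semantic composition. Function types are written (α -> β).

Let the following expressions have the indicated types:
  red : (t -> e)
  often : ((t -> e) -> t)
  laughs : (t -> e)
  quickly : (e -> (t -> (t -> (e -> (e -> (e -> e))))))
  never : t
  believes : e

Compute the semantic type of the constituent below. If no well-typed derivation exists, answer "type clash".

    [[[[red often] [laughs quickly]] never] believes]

[red often]: often is ((t -> e) -> t), red is (t -> e); result t.
At [laughs quickly]: neither (t -> e) nor (e -> (t -> (t -> (e -> (e -> (e -> e)))))) can take the other as argument; the node is ill-typed.

type clash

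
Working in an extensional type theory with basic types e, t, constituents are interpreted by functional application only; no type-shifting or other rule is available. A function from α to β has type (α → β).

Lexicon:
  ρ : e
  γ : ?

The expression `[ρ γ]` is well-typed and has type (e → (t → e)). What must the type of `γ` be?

(e → (e → (t → e)))

At [ρ γ] (required: (e → (t → e))): ρ is e, which is not a function with range (e → (t → e)); hence γ is the functor — type (e → (e → (t → e))).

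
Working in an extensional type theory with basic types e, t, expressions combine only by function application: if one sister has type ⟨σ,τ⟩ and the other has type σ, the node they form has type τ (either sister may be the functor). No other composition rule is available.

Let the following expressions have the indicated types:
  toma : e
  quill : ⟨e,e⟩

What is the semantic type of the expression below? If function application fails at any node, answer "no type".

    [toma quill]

e

[toma quill] — quill of type ⟨e,e⟩ combines with toma of type e: type e.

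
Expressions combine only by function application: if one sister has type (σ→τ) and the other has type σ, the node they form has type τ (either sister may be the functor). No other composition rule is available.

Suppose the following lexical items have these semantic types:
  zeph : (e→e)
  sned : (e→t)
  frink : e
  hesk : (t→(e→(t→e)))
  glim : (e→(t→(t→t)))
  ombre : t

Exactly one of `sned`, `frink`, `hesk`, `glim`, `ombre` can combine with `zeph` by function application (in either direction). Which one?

frink

sned : (e→t) — no; zeph wants e, and sned wants e.
frink — combines: zeph : (e→e) takes frink : e as argument, giving e.
hesk : (t→(e→(t→e))) — no; zeph wants e, and hesk wants t.
glim : (e→(t→(t→t))) — no; zeph wants e, and glim wants e.
ombre : t — no; zeph wants e, and ombre wants nothing (atomic).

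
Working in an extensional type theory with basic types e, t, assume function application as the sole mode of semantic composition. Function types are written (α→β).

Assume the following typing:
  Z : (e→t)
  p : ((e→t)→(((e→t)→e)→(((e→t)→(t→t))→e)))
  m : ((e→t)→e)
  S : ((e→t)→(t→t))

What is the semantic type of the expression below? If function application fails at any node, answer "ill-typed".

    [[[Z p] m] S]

e

[Z p]: ((e→t)→(((e→t)→e)→(((e→t)→(t→t))→e))) applied to (e→t) yields (((e→t)→e)→(((e→t)→(t→t))→e)).
[[Z p] m]: (((e→t)→e)→(((e→t)→(t→t))→e)) applied to ((e→t)→e) yields (((e→t)→(t→t))→e).
[[[Z p] m] S]: (((e→t)→(t→t))→e) applied to ((e→t)→(t→t)) yields e.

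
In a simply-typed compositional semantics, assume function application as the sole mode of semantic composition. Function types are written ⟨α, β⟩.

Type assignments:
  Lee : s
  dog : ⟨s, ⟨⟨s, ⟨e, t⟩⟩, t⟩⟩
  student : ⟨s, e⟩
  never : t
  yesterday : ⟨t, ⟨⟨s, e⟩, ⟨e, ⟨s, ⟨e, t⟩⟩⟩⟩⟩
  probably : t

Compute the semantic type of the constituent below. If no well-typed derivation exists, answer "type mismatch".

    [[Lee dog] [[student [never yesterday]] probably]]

[Lee dog]: dog is ⟨s, ⟨⟨s, ⟨e, t⟩⟩, t⟩⟩, Lee is s; result ⟨⟨s, ⟨e, t⟩⟩, t⟩.
[never yesterday]: yesterday is ⟨t, ⟨⟨s, e⟩, ⟨e, ⟨s, ⟨e, t⟩⟩⟩⟩⟩, never is t; result ⟨⟨s, e⟩, ⟨e, ⟨s, ⟨e, t⟩⟩⟩⟩.
[student [never yesterday]]: [never yesterday] is ⟨⟨s, e⟩, ⟨e, ⟨s, ⟨e, t⟩⟩⟩⟩, student is ⟨s, e⟩; result ⟨e, ⟨s, ⟨e, t⟩⟩⟩.
[[student [never yesterday]] probably]: ⟨e, ⟨s, ⟨e, t⟩⟩⟩ with t — neither is a function whose domain matches the other; composition fails here.

type mismatch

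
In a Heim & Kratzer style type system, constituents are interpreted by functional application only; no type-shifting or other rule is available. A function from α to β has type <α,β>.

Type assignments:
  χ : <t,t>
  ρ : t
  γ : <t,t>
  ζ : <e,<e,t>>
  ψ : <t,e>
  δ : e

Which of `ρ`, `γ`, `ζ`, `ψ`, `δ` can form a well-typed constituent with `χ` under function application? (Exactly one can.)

ρ

ρ — combines: χ : <t,t> takes ρ : t as argument, giving t.
γ : <t,t> — does not combine with χ.
ζ : <e,<e,t>> — does not combine with χ.
ψ : <t,e> — does not combine with χ.
δ : e — does not combine with χ.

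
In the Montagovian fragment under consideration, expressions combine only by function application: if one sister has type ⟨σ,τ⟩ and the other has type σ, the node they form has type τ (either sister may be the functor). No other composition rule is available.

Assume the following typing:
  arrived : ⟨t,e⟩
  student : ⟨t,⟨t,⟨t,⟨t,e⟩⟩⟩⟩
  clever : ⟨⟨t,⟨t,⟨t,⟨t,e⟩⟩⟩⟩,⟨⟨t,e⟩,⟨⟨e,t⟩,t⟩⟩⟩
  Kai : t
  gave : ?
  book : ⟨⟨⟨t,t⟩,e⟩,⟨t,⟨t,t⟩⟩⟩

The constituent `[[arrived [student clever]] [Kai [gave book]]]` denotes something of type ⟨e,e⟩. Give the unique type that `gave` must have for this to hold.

At [[arrived [student clever]] [Kai [gave book]]] (required: ⟨e,e⟩): [arrived [student clever]] is ⟨⟨e,t⟩,t⟩, which is not a function with range ⟨e,e⟩; hence [Kai [gave book]] is the functor — type ⟨⟨⟨e,t⟩,t⟩,⟨e,e⟩⟩.
At [Kai [gave book]] (required: ⟨⟨⟨e,t⟩,t⟩,⟨e,e⟩⟩): Kai is t, which is not a function with range ⟨⟨⟨e,t⟩,t⟩,⟨e,e⟩⟩; hence [gave book] is the functor — type ⟨t,⟨⟨⟨e,t⟩,t⟩,⟨e,e⟩⟩⟩.
At [gave book] (required: ⟨t,⟨⟨⟨e,t⟩,t⟩,⟨e,e⟩⟩⟩): book is ⟨⟨⟨t,t⟩,e⟩,⟨t,⟨t,t⟩⟩⟩, which is not a function with range ⟨t,⟨⟨⟨e,t⟩,t⟩,⟨e,e⟩⟩⟩; hence gave is the functor — type ⟨⟨⟨⟨t,t⟩,e⟩,⟨t,⟨t,t⟩⟩⟩,⟨t,⟨⟨⟨e,t⟩,t⟩,⟨e,e⟩⟩⟩⟩.

⟨⟨⟨⟨t,t⟩,e⟩,⟨t,⟨t,t⟩⟩⟩,⟨t,⟨⟨⟨e,t⟩,t⟩,⟨e,e⟩⟩⟩⟩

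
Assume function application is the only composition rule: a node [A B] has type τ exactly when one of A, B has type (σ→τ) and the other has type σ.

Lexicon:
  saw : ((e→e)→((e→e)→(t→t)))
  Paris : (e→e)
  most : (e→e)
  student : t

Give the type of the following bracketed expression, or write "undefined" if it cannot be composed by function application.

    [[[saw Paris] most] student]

At [saw Paris], saw : ((e→e)→((e→e)→(t→t))) takes Paris : (e→e), giving ((e→e)→(t→t)).
At [[saw Paris] most], [saw Paris] : ((e→e)→(t→t)) takes most : (e→e), giving (t→t).
At [[[saw Paris] most] student], [[saw Paris] most] : (t→t) takes student : t, giving t.

t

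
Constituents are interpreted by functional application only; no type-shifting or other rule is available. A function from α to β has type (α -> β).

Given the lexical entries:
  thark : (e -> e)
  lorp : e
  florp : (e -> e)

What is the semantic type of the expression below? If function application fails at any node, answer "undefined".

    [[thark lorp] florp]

[thark lorp]: thark is (e -> e), lorp is e; result e.
[[thark lorp] florp]: florp is (e -> e), [thark lorp] is e; result e.

e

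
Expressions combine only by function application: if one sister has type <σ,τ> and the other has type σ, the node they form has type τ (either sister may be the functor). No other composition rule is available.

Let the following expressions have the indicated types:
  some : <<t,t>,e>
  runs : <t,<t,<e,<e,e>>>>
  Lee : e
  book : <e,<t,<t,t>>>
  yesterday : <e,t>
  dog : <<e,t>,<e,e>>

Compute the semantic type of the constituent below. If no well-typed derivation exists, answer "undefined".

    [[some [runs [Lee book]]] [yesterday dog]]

[Lee book]: functor book : <e,<t,<t,t>>>, argument Lee : e; result <t,<t,t>>.
[runs [Lee book]]: <t,<t,<e,<e,e>>>> and <t,<t,t>> cannot combine by function application — type clash.

undefined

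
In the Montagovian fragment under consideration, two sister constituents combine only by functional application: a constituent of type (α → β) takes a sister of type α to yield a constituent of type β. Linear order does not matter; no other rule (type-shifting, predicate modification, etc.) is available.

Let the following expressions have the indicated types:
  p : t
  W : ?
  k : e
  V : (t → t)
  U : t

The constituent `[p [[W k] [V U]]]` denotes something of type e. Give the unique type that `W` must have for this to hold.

For [p [[W k] [V U]]] to have type e with p of type t, [[W k] [V U]] must be the function: [[W k] [V U]] : (t → e).
For [[W k] [V U]] to have type (t → e) with [V U] of type t, [W k] must be the function: [W k] : (t → (t → e)).
For [W k] to have type (t → (t → e)) with k of type e, W must be the function: W : (e → (t → (t → e))).

(e → (t → (t → e)))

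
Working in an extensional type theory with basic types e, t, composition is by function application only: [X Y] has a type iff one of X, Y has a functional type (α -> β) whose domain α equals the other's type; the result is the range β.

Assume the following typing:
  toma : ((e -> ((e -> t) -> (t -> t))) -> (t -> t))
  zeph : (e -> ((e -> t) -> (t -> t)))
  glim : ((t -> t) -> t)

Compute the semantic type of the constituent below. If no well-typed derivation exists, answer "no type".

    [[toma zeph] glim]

t

[toma zeph]: ((e -> ((e -> t) -> (t -> t))) -> (t -> t)) applied to (e -> ((e -> t) -> (t -> t))) yields (t -> t).
[[toma zeph] glim]: ((t -> t) -> t) applied to (t -> t) yields t.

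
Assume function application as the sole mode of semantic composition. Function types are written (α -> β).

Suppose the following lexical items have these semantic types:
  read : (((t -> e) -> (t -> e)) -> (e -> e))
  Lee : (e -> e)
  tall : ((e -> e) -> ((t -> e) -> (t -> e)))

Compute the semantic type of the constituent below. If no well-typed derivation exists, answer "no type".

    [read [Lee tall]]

At [Lee tall], tall : ((e -> e) -> ((t -> e) -> (t -> e))) takes Lee : (e -> e), giving ((t -> e) -> (t -> e)).
At [read [Lee tall]], read : (((t -> e) -> (t -> e)) -> (e -> e)) takes [Lee tall] : ((t -> e) -> (t -> e)), giving (e -> e).

(e -> e)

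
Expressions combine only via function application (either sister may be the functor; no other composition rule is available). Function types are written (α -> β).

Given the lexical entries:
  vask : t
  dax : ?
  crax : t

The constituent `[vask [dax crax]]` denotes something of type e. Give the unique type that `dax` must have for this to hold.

(t -> (t -> e))

For [vask [dax crax]] to have type e with vask of type t, [dax crax] must be the function: [dax crax] : (t -> e).
For [dax crax] to have type (t -> e) with crax of type t, dax must be the function: dax : (t -> (t -> e)).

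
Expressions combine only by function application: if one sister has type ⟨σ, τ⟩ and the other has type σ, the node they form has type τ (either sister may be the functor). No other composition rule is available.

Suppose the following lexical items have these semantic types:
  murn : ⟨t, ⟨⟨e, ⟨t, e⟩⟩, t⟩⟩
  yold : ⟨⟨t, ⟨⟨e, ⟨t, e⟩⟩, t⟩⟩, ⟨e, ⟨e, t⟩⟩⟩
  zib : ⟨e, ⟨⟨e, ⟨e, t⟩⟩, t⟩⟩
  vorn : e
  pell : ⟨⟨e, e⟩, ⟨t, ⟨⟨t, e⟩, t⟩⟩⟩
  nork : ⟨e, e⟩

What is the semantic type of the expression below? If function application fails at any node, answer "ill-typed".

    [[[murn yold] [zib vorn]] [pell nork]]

At [murn yold], yold : ⟨⟨t, ⟨⟨e, ⟨t, e⟩⟩, t⟩⟩, ⟨e, ⟨e, t⟩⟩⟩ takes murn : ⟨t, ⟨⟨e, ⟨t, e⟩⟩, t⟩⟩, giving ⟨e, ⟨e, t⟩⟩.
At [zib vorn], zib : ⟨e, ⟨⟨e, ⟨e, t⟩⟩, t⟩⟩ takes vorn : e, giving ⟨⟨e, ⟨e, t⟩⟩, t⟩.
At [[murn yold] [zib vorn]], [zib vorn] : ⟨⟨e, ⟨e, t⟩⟩, t⟩ takes [murn yold] : ⟨e, ⟨e, t⟩⟩, giving t.
At [pell nork], pell : ⟨⟨e, e⟩, ⟨t, ⟨⟨t, e⟩, t⟩⟩⟩ takes nork : ⟨e, e⟩, giving ⟨t, ⟨⟨t, e⟩, t⟩⟩.
At [[[murn yold] [zib vorn]] [pell nork]], [pell nork] : ⟨t, ⟨⟨t, e⟩, t⟩⟩ takes [[murn yold] [zib vorn]] : t, giving ⟨⟨t, e⟩, t⟩.

⟨⟨t, e⟩, t⟩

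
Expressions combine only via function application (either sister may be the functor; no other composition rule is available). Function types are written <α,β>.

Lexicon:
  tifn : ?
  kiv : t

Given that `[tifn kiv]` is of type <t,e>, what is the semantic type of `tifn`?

<t,<t,e>>

[tifn kiv] must have type <t,e>. The sister kiv has type t; that is not a function onto <t,e>, so tifn must be the functor, of type <t,<t,e>>.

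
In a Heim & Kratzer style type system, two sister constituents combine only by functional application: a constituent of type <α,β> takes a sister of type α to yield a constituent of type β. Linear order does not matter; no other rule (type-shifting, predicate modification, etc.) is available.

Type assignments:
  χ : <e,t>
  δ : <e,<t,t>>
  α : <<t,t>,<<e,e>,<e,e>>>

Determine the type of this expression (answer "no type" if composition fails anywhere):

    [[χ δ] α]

no type

At [χ δ]: neither <e,t> nor <e,<t,t>> can take the other as argument; the node is ill-typed.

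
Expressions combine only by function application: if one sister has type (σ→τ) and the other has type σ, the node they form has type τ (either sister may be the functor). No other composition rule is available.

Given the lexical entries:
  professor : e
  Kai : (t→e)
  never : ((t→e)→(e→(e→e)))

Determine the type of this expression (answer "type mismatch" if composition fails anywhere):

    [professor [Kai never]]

(e→e)

[Kai never] — never of type ((t→e)→(e→(e→e))) combines with Kai of type (t→e): type (e→(e→e)).
[professor [Kai never]] — [Kai never] of type (e→(e→e)) combines with professor of type e: type (e→e).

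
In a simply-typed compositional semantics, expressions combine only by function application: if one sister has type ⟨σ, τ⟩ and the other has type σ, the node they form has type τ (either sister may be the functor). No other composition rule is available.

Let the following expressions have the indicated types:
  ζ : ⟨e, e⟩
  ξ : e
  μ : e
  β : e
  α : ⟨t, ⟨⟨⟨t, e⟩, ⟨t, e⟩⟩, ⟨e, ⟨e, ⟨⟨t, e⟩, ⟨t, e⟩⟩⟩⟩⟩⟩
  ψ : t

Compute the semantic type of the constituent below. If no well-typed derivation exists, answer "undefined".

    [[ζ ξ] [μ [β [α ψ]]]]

undefined

[ζ ξ]: ζ is ⟨e, e⟩, ξ is e; result e.
[α ψ]: α is ⟨t, ⟨⟨⟨t, e⟩, ⟨t, e⟩⟩, ⟨e, ⟨e, ⟨⟨t, e⟩, ⟨t, e⟩⟩⟩⟩⟩⟩, ψ is t; result ⟨⟨⟨t, e⟩, ⟨t, e⟩⟩, ⟨e, ⟨e, ⟨⟨t, e⟩, ⟨t, e⟩⟩⟩⟩⟩.
At [β [α ψ]]: neither e nor ⟨⟨⟨t, e⟩, ⟨t, e⟩⟩, ⟨e, ⟨e, ⟨⟨t, e⟩, ⟨t, e⟩⟩⟩⟩⟩ can take the other as argument; the node is ill-typed.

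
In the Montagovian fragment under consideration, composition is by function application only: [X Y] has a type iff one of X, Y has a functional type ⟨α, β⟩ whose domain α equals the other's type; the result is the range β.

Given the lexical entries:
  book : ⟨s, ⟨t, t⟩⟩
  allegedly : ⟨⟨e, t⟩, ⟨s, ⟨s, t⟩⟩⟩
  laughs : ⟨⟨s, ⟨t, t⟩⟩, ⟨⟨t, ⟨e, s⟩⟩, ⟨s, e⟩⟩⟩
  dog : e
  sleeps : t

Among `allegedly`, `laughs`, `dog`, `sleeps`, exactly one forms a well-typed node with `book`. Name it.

laughs

allegedly : ⟨⟨e, t⟩, ⟨s, ⟨s, t⟩⟩⟩ — no; book wants s, and allegedly wants ⟨e, t⟩.
laughs — combines: laughs : ⟨⟨s, ⟨t, t⟩⟩, ⟨⟨t, ⟨e, s⟩⟩, ⟨s, e⟩⟩⟩ takes book : ⟨s, ⟨t, t⟩⟩ as argument, giving ⟨⟨t, ⟨e, s⟩⟩, ⟨s, e⟩⟩.
dog : e — no; book wants s, and dog wants nothing (atomic).
sleeps : t — no; book wants s, and sleeps wants nothing (atomic).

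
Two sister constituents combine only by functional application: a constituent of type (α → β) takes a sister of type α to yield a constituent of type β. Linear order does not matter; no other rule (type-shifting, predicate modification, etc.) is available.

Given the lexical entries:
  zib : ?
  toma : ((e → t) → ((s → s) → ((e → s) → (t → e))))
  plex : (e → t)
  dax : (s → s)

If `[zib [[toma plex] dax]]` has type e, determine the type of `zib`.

(((e → s) → (t → e)) → e)

[zib [[toma plex] dax]] must have type e. The sister [[toma plex] dax] has type ((e → s) → (t → e)); that is not a function onto e, so zib must be the functor, of type (((e → s) → (t → e)) → e).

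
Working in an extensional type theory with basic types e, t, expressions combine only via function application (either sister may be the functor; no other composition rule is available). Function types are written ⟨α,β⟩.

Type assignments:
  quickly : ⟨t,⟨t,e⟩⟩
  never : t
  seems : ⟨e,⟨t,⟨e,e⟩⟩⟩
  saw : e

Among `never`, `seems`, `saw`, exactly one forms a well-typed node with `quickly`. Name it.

never

never — combines: quickly : ⟨t,⟨t,e⟩⟩ takes never : t as argument, giving ⟨t,e⟩.
seems : ⟨e,⟨t,⟨e,e⟩⟩⟩ — quickly needs t; seems needs e; neither fits.
saw : e — quickly needs t; saw needs nothing (atomic); neither fits.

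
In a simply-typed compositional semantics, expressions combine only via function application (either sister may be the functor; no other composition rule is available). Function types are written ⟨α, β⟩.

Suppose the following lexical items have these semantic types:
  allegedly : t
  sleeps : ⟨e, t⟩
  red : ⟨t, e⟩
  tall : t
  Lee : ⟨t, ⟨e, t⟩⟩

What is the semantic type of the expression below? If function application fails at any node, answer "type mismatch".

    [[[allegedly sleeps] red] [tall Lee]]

type mismatch

[allegedly sleeps]: t with ⟨e, t⟩ — neither is a function whose domain matches the other; composition fails here.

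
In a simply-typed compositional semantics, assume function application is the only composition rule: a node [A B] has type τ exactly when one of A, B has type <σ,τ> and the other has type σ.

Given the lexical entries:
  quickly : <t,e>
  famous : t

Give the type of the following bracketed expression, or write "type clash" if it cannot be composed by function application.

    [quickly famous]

e

[quickly famous]: functor quickly : <t,e>, argument famous : t; result e.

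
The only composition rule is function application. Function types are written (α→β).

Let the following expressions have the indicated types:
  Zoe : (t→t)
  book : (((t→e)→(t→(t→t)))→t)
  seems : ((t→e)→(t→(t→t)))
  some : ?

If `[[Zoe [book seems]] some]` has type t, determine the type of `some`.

At [[Zoe [book seems]] some] (required: t): [Zoe [book seems]] is t, which is not a function with range t; hence some is the functor — type (t→t).

(t→t)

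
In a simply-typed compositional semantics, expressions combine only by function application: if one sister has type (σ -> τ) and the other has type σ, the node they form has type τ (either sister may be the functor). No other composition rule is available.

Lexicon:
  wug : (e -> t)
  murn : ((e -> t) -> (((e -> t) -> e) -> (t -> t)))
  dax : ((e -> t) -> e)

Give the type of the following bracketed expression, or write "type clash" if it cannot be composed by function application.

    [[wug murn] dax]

(t -> t)

At [wug murn], murn : ((e -> t) -> (((e -> t) -> e) -> (t -> t))) takes wug : (e -> t), giving (((e -> t) -> e) -> (t -> t)).
At [[wug murn] dax], [wug murn] : (((e -> t) -> e) -> (t -> t)) takes dax : ((e -> t) -> e), giving (t -> t).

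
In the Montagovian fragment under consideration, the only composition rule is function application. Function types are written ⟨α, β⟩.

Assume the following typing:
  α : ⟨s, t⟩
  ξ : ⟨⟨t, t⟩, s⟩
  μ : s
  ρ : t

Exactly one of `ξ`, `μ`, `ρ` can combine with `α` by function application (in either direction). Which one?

ξ : ⟨⟨t, t⟩, s⟩ — α needs s; ξ needs ⟨t, t⟩; neither fits.
μ — combines: α : ⟨s, t⟩ takes μ : s as argument, giving t.
ρ : t — α needs s; ρ needs nothing (atomic); neither fits.

μ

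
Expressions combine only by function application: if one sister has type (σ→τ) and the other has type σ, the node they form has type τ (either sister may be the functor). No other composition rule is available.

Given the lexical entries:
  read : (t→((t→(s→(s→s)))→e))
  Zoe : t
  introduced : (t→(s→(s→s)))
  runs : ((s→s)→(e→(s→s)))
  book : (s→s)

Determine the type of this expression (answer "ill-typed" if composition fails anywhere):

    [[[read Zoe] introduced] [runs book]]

[read Zoe]: read is (t→((t→(s→(s→s)))→e)), Zoe is t; result ((t→(s→(s→s)))→e).
[[read Zoe] introduced]: [read Zoe] is ((t→(s→(s→s)))→e), introduced is (t→(s→(s→s))); result e.
[runs book]: runs is ((s→s)→(e→(s→s))), book is (s→s); result (e→(s→s)).
[[[read Zoe] introduced] [runs book]]: [runs book] is (e→(s→s)), [[read Zoe] introduced] is e; result (s→s).

(s→s)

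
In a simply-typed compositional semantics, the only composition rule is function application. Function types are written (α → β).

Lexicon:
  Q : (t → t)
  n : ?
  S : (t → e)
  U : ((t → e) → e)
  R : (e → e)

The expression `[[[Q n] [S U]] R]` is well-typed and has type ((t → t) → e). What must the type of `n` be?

((t → t) → (e → ((e → e) → ((t → t) → e))))

At [[[Q n] [S U]] R] (required: ((t → t) → e)): R is (e → e), which is not a function with range ((t → t) → e); hence [[Q n] [S U]] is the functor — type ((e → e) → ((t → t) → e)).
At [[Q n] [S U]] (required: ((e → e) → ((t → t) → e))): [S U] is e, which is not a function with range ((e → e) → ((t → t) → e)); hence [Q n] is the functor — type (e → ((e → e) → ((t → t) → e))).
At [Q n] (required: (e → ((e → e) → ((t → t) → e)))): Q is (t → t), which is not a function with range (e → ((e → e) → ((t → t) → e))); hence n is the functor — type ((t → t) → (e → ((e → e) → ((t → t) → e)))).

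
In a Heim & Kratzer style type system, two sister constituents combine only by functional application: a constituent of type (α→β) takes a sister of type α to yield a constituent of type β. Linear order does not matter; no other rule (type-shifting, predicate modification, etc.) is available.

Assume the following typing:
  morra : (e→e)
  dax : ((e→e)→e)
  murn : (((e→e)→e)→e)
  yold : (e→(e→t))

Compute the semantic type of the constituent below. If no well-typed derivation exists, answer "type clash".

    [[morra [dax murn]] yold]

[dax murn] — murn of type (((e→e)→e)→e) combines with dax of type ((e→e)→e): type e.
[morra [dax murn]] — morra of type (e→e) combines with [dax murn] of type e: type e.
[[morra [dax murn]] yold] — yold of type (e→(e→t)) combines with [morra [dax murn]] of type e: type (e→t).

(e→t)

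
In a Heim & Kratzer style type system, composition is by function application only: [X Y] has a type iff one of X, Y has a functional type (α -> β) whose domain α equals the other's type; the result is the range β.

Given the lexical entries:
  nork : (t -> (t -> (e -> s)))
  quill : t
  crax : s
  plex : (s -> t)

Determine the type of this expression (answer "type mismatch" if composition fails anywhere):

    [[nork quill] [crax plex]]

(e -> s)

[nork quill]: (t -> (t -> (e -> s))) applied to t yields (t -> (e -> s)).
[crax plex]: (s -> t) applied to s yields t.
[[nork quill] [crax plex]]: (t -> (e -> s)) applied to t yields (e -> s).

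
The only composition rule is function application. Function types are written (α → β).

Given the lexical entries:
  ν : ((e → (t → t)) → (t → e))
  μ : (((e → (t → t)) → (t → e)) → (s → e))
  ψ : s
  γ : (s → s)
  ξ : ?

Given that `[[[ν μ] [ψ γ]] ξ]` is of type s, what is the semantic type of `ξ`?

(e → s)

[[[ν μ] [ψ γ]] ξ] is required to be s. [[ν μ] [ψ γ]] : e cannot yield s as functor, so ξ : (e → s).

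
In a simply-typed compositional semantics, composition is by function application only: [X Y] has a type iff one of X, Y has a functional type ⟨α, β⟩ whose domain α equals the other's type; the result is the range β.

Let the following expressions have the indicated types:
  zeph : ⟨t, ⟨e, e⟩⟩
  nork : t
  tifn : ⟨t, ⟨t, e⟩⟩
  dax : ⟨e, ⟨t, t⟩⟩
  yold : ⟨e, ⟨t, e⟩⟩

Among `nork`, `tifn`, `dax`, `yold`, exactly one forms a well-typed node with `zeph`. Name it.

nork — combines: zeph : ⟨t, ⟨e, e⟩⟩ takes nork : t as argument, giving ⟨e, e⟩.
tifn : ⟨t, ⟨t, e⟩⟩ — zeph needs t; tifn needs t; neither fits.
dax : ⟨e, ⟨t, t⟩⟩ — zeph needs t; dax needs e; neither fits.
yold : ⟨e, ⟨t, e⟩⟩ — zeph needs t; yold needs e; neither fits.

nork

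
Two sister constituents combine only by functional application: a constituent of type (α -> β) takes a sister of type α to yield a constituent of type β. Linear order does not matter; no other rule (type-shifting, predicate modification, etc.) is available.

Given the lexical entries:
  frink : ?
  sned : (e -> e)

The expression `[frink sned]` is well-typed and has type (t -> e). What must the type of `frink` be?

((e -> e) -> (t -> e))

For [frink sned] to have type (t -> e) with sned of type (e -> e), frink must be the function: frink : ((e -> e) -> (t -> e)).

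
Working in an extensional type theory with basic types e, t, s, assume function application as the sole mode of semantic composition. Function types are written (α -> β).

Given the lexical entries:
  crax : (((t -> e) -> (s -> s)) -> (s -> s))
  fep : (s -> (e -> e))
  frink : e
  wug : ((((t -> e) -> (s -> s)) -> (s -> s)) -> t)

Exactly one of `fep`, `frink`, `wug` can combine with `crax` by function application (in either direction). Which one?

fep : (s -> (e -> e)) — no; crax wants ((t -> e) -> (s -> s)), and fep wants s.
frink : e — no; crax wants ((t -> e) -> (s -> s)), and frink wants nothing (atomic).
wug — combines: wug : ((((t -> e) -> (s -> s)) -> (s -> s)) -> t) takes crax : (((t -> e) -> (s -> s)) -> (s -> s)) as argument, giving t.

wug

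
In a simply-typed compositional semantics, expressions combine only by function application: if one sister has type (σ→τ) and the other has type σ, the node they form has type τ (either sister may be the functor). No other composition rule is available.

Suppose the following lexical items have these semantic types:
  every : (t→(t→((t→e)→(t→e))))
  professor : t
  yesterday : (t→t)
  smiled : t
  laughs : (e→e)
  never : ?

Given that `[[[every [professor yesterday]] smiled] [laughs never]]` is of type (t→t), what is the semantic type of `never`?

((e→e)→(((t→e)→(t→e))→(t→t)))

At [[[every [professor yesterday]] smiled] [laughs never]] (required: (t→t)): [[every [professor yesterday]] smiled] is ((t→e)→(t→e)), which is not a function with range (t→t); hence [laughs never] is the functor — type (((t→e)→(t→e))→(t→t)).
At [laughs never] (required: (((t→e)→(t→e))→(t→t))): laughs is (e→e), which is not a function with range (((t→e)→(t→e))→(t→t)); hence never is the functor — type ((e→e)→(((t→e)→(t→e))→(t→t))).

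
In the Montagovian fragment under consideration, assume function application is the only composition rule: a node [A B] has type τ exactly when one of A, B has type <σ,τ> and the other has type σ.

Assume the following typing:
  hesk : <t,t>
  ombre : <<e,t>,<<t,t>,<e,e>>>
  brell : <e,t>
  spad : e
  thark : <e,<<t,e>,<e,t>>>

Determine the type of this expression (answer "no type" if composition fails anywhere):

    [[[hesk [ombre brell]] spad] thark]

[ombre brell]: <<e,t>,<<t,t>,<e,e>>> applied to <e,t> yields <<t,t>,<e,e>>.
[hesk [ombre brell]]: <<t,t>,<e,e>> applied to <t,t> yields <e,e>.
[[hesk [ombre brell]] spad]: <e,e> applied to e yields e.
[[[hesk [ombre brell]] spad] thark]: <e,<<t,e>,<e,t>>> applied to e yields <<t,e>,<e,t>>.

<<t,e>,<e,t>>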